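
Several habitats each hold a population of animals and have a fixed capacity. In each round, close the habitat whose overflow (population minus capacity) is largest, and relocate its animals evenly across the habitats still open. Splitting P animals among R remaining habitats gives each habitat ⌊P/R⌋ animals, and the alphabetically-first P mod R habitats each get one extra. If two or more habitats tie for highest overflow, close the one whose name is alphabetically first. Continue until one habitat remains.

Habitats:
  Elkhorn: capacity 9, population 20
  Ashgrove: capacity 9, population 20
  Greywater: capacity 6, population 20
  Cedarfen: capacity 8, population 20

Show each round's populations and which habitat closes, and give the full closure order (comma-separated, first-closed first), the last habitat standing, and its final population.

Round 1: Ashgrove=20 Cedarfen=20 Elkhorn=20 Greywater=20 → close Greywater (overflow 14)
  20÷3 = 6 each, +1 to first 2
Round 2: Ashgrove=27 Cedarfen=27 Elkhorn=26 → close Cedarfen (overflow 19)
  27÷2 = 13 each, +1 to first 1
Round 3: Ashgrove=41 Elkhorn=39 → close Ashgrove (overflow 32)
  41÷1 = 41 each, +1 to first 0

Closure order: Greywater, Cedarfen, Ashgrove
Last habitat: Elkhorn with 80 animals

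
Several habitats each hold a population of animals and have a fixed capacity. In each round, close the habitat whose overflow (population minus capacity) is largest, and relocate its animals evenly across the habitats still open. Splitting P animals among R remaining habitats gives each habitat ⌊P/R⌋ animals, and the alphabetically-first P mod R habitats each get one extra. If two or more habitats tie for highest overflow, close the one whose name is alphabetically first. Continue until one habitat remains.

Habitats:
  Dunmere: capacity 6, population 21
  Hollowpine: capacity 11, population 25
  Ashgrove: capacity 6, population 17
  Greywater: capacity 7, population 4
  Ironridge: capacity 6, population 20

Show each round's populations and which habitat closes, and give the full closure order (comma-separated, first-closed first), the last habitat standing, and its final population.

Round 1: Ashgrove=17 Dunmere=21 Greywater=4 Hollowpine=25 Ironridge=20 → close Dunmere (overflow 15)
  21÷4 = 5 each, +1 to first 1
Round 2: Ashgrove=23 Greywater=9 Hollowpine=30 Ironridge=25 → close Hollowpine (overflow 19)
  30÷3 = 10 each, +1 to first 0
Round 3: Ashgrove=33 Greywater=19 Ironridge=35 → close Ironridge (overflow 29)
  35÷2 = 17 each, +1 to first 1
Round 4: Ashgrove=51 Greywater=36 → close Ashgrove (overflow 45)
  51÷1 = 51 each, +1 to first 0

Closure order: Dunmere, Hollowpine, Ironridge, Ashgrove
Last habitat: Greywater with 87 animals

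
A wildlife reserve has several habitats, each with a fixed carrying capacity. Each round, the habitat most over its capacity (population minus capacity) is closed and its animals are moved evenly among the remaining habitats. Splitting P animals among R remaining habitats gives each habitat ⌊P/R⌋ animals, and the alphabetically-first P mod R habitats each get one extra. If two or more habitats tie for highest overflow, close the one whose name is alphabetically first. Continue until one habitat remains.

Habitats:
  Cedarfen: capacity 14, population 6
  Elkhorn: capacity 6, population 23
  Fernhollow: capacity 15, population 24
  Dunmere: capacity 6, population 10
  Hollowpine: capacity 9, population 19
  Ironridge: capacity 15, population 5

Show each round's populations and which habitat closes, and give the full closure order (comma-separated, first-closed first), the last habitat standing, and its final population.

Closure order: Elkhorn, Fernhollow, Hollowpine, Dunmere, Cedarfen
Last habitat: Ironridge with 87 animals

Round 1: Cedarfen=6 Dunmere=10 Elkhorn=23 Fernhollow=24 Hollowpine=19 Ironridge=5 → close Elkhorn (overflow 17)
  23÷5 = 4 each, +1 to first 3
Round 2: Cedarfen=11 Dunmere=15 Fernhollow=29 Hollowpine=23 Ironridge=9 → close Fernhollow (overflow 14)
  29÷4 = 7 each, +1 to first 1
Round 3: Cedarfen=19 Dunmere=22 Hollowpine=30 Ironridge=16 → close Hollowpine (overflow 21)
  30÷3 = 10 each, +1 to first 0
Round 4: Cedarfen=29 Dunmere=32 Ironridge=26 → close Dunmere (overflow 26)
  32÷2 = 16 each, +1 to first 0
Round 5: Cedarfen=45 Ironridge=42 → close Cedarfen (overflow 31)
  45÷1 = 45 each, +1 to first 0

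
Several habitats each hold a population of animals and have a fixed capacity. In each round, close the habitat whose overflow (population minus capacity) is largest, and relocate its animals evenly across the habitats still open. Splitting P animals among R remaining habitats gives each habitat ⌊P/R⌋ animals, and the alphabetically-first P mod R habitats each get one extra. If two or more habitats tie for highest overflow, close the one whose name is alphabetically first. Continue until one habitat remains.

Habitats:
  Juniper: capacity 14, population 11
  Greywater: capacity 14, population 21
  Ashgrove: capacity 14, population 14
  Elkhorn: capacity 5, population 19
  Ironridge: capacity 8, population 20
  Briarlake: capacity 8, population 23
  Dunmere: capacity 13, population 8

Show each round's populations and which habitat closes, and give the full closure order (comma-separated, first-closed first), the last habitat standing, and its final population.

Round 1: Ashgrove=14 Briarlake=23 Dunmere=8 Elkhorn=19 Greywater=21 Ironridge=20 Juniper=11 → close Briarlake (overflow 15)
  23÷6 = 3 each, +1 to first 5
Round 2: Ashgrove=18 Dunmere=12 Elkhorn=23 Greywater=25 Ironridge=24 Juniper=14 → close Elkhorn (overflow 18)
  23÷5 = 4 each, +1 to first 3
Round 3: Ashgrove=23 Dunmere=17 Greywater=30 Ironridge=28 Juniper=18 → close Ironridge (overflow 20)
  28÷4 = 7 each, +1 to first 0
Round 4: Ashgrove=30 Dunmere=24 Greywater=37 Juniper=25 → close Greywater (overflow 23)
  37÷3 = 12 each, +1 to first 1
Round 5: Ashgrove=43 Dunmere=36 Juniper=37 → close Ashgrove (overflow 29)
  43÷2 = 21 each, +1 to first 1
Round 6: Dunmere=58 Juniper=58 → close Dunmere (overflow 45)
  58÷1 = 58 each, +1 to first 0

Closure order: Briarlake, Elkhorn, Ironridge, Greywater, Ashgrove, Dunmere
Last habitat: Juniper with 116 animals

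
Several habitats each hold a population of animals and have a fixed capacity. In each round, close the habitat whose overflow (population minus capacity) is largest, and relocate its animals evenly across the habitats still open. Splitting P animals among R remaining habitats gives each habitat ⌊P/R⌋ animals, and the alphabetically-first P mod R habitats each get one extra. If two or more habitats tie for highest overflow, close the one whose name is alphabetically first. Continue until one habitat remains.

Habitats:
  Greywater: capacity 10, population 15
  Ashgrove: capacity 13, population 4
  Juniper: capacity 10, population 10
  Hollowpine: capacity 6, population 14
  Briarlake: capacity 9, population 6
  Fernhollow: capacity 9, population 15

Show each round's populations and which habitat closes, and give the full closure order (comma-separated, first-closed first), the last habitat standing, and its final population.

Closure order: Hollowpine, Fernhollow, Greywater, Juniper, Briarlake
Last habitat: Ashgrove with 64 animals

Round 1: Ashgrove=4 Briarlake=6 Fernhollow=15 Greywater=15 Hollowpine=14 Juniper=10 → close Hollowpine (overflow 8)
  14÷5 = 2 each, +1 to first 4
Round 2: Ashgrove=7 Briarlake=9 Fernhollow=18 Greywater=18 Juniper=12 → close Fernhollow (overflow 9)
  18÷4 = 4 each, +1 to first 2
Round 3: Ashgrove=12 Briarlake=14 Greywater=22 Juniper=16 → close Greywater (overflow 12)
  22÷3 = 7 each, +1 to first 1
Round 4: Ashgrove=20 Briarlake=21 Juniper=23 → close Juniper (overflow 13)
  23÷2 = 11 each, +1 to first 1
Round 5: Ashgrove=32 Briarlake=32 → close Briarlake (overflow 23)
  32÷1 = 32 each, +1 to first 0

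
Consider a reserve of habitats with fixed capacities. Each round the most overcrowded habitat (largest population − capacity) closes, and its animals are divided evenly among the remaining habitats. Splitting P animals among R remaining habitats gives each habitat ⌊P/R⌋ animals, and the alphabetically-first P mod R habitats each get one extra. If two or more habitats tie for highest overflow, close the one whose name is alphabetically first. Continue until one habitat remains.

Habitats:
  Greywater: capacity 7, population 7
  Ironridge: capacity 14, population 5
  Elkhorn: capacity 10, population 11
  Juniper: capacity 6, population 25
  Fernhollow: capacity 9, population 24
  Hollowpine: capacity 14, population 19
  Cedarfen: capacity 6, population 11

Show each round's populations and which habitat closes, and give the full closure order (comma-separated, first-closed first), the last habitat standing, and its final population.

Round 1: Cedarfen=11 Elkhorn=11 Fernhollow=24 Greywater=7 Hollowpine=19 Ironridge=5 Juniper=25 → close Juniper (overflow 19)
  25÷6 = 4 each, +1 to first 1
Round 2: Cedarfen=16 Elkhorn=15 Fernhollow=28 Greywater=11 Hollowpine=23 Ironridge=9 → close Fernhollow (overflow 19)
  28÷5 = 5 each, +1 to first 3
Round 3: Cedarfen=22 Elkhorn=21 Greywater=17 Hollowpine=28 Ironridge=14 → close Cedarfen (overflow 16)
  22÷4 = 5 each, +1 to first 2
Round 4: Elkhorn=27 Greywater=23 Hollowpine=33 Ironridge=19 → close Hollowpine (overflow 19)
  33÷3 = 11 each, +1 to first 0
Round 5: Elkhorn=38 Greywater=34 Ironridge=30 → close Elkhorn (overflow 28)
  38÷2 = 19 each, +1 to first 0
Round 6: Greywater=53 Ironridge=49 → close Greywater (overflow 46)
  53÷1 = 53 each, +1 to first 0

Closure order: Juniper, Fernhollow, Cedarfen, Hollowpine, Elkhorn, Greywater
Last habitat: Ironridge with 102 animals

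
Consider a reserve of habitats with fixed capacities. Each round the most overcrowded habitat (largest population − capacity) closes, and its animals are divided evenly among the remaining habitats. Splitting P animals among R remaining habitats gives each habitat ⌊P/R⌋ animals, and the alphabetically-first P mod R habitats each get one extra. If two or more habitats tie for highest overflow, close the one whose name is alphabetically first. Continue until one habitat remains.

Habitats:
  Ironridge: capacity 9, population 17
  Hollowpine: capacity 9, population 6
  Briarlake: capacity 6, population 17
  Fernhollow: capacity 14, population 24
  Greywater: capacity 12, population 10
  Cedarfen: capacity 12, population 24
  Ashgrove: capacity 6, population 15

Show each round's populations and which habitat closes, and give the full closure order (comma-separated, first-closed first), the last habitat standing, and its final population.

Round 1: Ashgrove=15 Briarlake=17 Cedarfen=24 Fernhollow=24 Greywater=10 Hollowpine=6 Ironridge=17 → close Cedarfen (overflow 12)
  24÷6 = 4 each, +1 to first 0
Round 2: Ashgrove=19 Briarlake=21 Fernhollow=28 Greywater=14 Hollowpine=10 Ironridge=21 → close Briarlake (overflow 15)
  21÷5 = 4 each, +1 to first 1
Round 3: Ashgrove=24 Fernhollow=32 Greywater=18 Hollowpine=14 Ironridge=25 → close Ashgrove (overflow 18)
  24÷4 = 6 each, +1 to first 0
Round 4: Fernhollow=38 Greywater=24 Hollowpine=20 Ironridge=31 → close Fernhollow (overflow 24)
  38÷3 = 12 each, +1 to first 2
Round 5: Greywater=37 Hollowpine=33 Ironridge=43 → close Ironridge (overflow 34)
  43÷2 = 21 each, +1 to first 1
Round 6: Greywater=59 Hollowpine=54 → close Greywater (overflow 47)
  59÷1 = 59 each, +1 to first 0

Closure order: Cedarfen, Briarlake, Ashgrove, Fernhollow, Ironridge, Greywater
Last habitat: Hollowpine with 113 animals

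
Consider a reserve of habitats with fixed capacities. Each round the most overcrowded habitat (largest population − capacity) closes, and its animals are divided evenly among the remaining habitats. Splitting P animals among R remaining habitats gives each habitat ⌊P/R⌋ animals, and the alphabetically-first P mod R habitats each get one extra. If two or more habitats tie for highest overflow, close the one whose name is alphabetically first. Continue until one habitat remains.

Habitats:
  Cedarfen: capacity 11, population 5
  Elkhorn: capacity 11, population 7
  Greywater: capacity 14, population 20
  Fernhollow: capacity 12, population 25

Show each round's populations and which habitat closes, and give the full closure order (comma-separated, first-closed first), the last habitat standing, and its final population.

Closure order: Fernhollow, Greywater, Elkhorn
Last habitat: Cedarfen with 57 animals

Round 1: Cedarfen=5 Elkhorn=7 Fernhollow=25 Greywater=20 → close Fernhollow (overflow 13)
  25÷3 = 8 each, +1 to first 1
Round 2: Cedarfen=14 Elkhorn=15 Greywater=28 → close Greywater (overflow 14)
  28÷2 = 14 each, +1 to first 0
Round 3: Cedarfen=28 Elkhorn=29 → close Elkhorn (overflow 18)
  29÷1 = 29 each, +1 to first 0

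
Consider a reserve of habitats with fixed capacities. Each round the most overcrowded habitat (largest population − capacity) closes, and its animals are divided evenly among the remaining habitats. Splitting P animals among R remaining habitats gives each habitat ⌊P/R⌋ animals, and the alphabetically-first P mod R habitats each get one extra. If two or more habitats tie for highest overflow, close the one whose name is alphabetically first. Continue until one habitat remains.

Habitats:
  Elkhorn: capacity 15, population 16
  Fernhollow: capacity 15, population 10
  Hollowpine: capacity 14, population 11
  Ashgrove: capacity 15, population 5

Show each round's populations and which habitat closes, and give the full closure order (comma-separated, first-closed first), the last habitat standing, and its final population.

Closure order: Elkhorn, Hollowpine, Fernhollow
Last habitat: Ashgrove with 42 animals

Round 1: Ashgrove=5 Elkhorn=16 Fernhollow=10 Hollowpine=11 → close Elkhorn (overflow 1)
  16÷3 = 5 each, +1 to first 1
Round 2: Ashgrove=11 Fernhollow=15 Hollowpine=16 → close Hollowpine (overflow 2)
  16÷2 = 8 each, +1 to first 0
Round 3: Ashgrove=19 Fernhollow=23 → close Fernhollow (overflow 8)
  23÷1 = 23 each, +1 to first 0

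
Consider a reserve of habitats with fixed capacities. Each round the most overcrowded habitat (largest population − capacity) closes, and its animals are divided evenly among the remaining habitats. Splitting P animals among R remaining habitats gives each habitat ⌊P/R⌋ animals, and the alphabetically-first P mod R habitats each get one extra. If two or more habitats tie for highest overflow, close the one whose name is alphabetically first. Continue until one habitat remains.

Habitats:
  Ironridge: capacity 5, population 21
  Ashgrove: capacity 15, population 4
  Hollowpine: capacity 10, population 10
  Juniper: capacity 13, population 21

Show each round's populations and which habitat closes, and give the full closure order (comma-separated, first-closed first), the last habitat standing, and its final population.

Closure order: Ironridge, Juniper, Hollowpine
Last habitat: Ashgrove with 56 animals

Round 1: Ashgrove=4 Hollowpine=10 Ironridge=21 Juniper=21 → close Ironridge (overflow 16)
  21÷3 = 7 each, +1 to first 0
Round 2: Ashgrove=11 Hollowpine=17 Juniper=28 → close Juniper (overflow 15)
  28÷2 = 14 each, +1 to first 0
Round 3: Ashgrove=25 Hollowpine=31 → close Hollowpine (overflow 21)
  31÷1 = 31 each, +1 to first 0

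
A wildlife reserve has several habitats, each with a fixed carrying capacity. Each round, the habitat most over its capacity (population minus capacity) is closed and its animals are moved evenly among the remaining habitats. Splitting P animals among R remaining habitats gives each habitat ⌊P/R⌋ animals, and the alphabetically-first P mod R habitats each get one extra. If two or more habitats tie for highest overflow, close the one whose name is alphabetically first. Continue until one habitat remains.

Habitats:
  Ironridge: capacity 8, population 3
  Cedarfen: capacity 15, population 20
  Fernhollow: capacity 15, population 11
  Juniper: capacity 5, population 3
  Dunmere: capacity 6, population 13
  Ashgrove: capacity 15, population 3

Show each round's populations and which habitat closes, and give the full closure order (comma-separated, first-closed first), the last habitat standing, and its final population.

Closure order: Dunmere, Cedarfen, Fernhollow, Juniper, Ironridge
Last habitat: Ashgrove with 53 animals

Round 1: Ashgrove=3 Cedarfen=20 Dunmere=13 Fernhollow=11 Ironridge=3 Juniper=3 → close Dunmere (overflow 7)
  13÷5 = 2 each, +1 to first 3
Round 2: Ashgrove=6 Cedarfen=23 Fernhollow=14 Ironridge=5 Juniper=5 → close Cedarfen (overflow 8)
  23÷4 = 5 each, +1 to first 3
Round 3: Ashgrove=12 Fernhollow=20 Ironridge=11 Juniper=10 → close Fernhollow (overflow 5)
  20÷3 = 6 each, +1 to first 2
Round 4: Ashgrove=19 Ironridge=18 Juniper=16 → close Juniper (overflow 11)
  16÷2 = 8 each, +1 to first 0
Round 5: Ashgrove=27 Ironridge=26 → close Ironridge (overflow 18)
  26÷1 = 26 each, +1 to first 0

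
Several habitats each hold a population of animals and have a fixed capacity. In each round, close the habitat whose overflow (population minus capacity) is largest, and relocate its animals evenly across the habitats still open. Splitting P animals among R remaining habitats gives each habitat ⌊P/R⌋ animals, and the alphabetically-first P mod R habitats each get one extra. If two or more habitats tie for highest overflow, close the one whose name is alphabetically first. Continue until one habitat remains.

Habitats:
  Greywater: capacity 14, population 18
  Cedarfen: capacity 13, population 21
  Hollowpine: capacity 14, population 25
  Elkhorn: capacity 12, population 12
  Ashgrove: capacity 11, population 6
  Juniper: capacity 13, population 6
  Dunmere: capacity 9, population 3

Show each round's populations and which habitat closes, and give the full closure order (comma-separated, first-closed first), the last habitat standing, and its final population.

Round 1: Ashgrove=6 Cedarfen=21 Dunmere=3 Elkhorn=12 Greywater=18 Hollowpine=25 Juniper=6 → close Hollowpine (overflow 11)
  25÷6 = 4 each, +1 to first 1
Round 2: Ashgrove=11 Cedarfen=25 Dunmere=7 Elkhorn=16 Greywater=22 Juniper=10 → close Cedarfen (overflow 12)
  25÷5 = 5 each, +1 to first 0
Round 3: Ashgrove=16 Dunmere=12 Elkhorn=21 Greywater=27 Juniper=15 → close Greywater (overflow 13)
  27÷4 = 6 each, +1 to first 3
Round 4: Ashgrove=23 Dunmere=19 Elkhorn=28 Juniper=21 → close Elkhorn (overflow 16)
  28÷3 = 9 each, +1 to first 1
Round 5: Ashgrove=33 Dunmere=28 Juniper=30 → close Ashgrove (overflow 22)
  33÷2 = 16 each, +1 to first 1
Round 6: Dunmere=45 Juniper=46 → close Dunmere (overflow 36)
  45÷1 = 45 each, +1 to first 0

Closure order: Hollowpine, Cedarfen, Greywater, Elkhorn, Ashgrove, Dunmere
Last habitat: Juniper with 91 animals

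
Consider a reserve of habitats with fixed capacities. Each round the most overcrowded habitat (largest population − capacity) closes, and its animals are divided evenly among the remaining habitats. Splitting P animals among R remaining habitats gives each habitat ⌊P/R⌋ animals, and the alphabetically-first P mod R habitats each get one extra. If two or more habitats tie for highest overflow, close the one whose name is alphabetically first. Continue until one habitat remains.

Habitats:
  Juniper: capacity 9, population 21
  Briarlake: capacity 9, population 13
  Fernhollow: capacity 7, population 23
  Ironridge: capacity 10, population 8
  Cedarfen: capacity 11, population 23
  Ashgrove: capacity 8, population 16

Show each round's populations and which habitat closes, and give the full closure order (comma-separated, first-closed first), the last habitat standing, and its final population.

Closure order: Fernhollow, Cedarfen, Juniper, Ashgrove, Briarlake
Last habitat: Ironridge with 104 animals

Round 1: Ashgrove=16 Briarlake=13 Cedarfen=23 Fernhollow=23 Ironridge=8 Juniper=21 → close Fernhollow (overflow 16)
  23÷5 = 4 each, +1 to first 3
Round 2: Ashgrove=21 Briarlake=18 Cedarfen=28 Ironridge=12 Juniper=25 → close Cedarfen (overflow 17)
  28÷4 = 7 each, +1 to first 0
Round 3: Ashgrove=28 Briarlake=25 Ironridge=19 Juniper=32 → close Juniper (overflow 23)
  32÷3 = 10 each, +1 to first 2
Round 4: Ashgrove=39 Briarlake=36 Ironridge=29 → close Ashgrove (overflow 31)
  39÷2 = 19 each, +1 to first 1
Round 5: Briarlake=56 Ironridge=48 → close Briarlake (overflow 47)
  56÷1 = 56 each, +1 to first 0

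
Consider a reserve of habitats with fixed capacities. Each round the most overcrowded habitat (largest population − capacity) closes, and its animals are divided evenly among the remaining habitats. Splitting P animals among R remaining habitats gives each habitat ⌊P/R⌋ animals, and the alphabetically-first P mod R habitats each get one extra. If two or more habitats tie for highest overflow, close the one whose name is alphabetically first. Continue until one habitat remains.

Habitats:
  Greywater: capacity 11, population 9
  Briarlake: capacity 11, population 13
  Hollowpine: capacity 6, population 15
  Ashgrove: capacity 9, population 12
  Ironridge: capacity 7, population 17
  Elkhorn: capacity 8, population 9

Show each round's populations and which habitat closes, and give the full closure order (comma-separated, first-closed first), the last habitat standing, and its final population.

Closure order: Ironridge, Hollowpine, Ashgrove, Briarlake, Elkhorn
Last habitat: Greywater with 75 animals

Round 1: Ashgrove=12 Briarlake=13 Elkhorn=9 Greywater=9 Hollowpine=15 Ironridge=17 → close Ironridge (overflow 10)
  17÷5 = 3 each, +1 to first 2
Round 2: Ashgrove=16 Briarlake=17 Elkhorn=12 Greywater=12 Hollowpine=18 → close Hollowpine (overflow 12)
  18÷4 = 4 each, +1 to first 2
Round 3: Ashgrove=21 Briarlake=22 Elkhorn=16 Greywater=16 → close Ashgrove (overflow 12)
  21÷3 = 7 each, +1 to first 0
Round 4: Briarlake=29 Elkhorn=23 Greywater=23 → close Briarlake (overflow 18)
  29÷2 = 14 each, +1 to first 1
Round 5: Elkhorn=38 Greywater=37 → close Elkhorn (overflow 30)
  38÷1 = 38 each, +1 to first 0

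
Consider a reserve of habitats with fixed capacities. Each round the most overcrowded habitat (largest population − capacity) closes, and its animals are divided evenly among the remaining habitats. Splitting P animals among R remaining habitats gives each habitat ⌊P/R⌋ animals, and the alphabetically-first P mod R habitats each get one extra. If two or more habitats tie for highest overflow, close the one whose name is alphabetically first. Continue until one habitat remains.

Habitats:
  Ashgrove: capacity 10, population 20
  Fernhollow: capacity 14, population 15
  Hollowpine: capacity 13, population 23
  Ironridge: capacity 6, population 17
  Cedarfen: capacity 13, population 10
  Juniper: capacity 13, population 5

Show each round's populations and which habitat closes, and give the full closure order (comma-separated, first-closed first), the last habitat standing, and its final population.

Closure order: Ironridge, Ashgrove, Hollowpine, Fernhollow, Cedarfen
Last habitat: Juniper with 90 animals

Round 1: Ashgrove=20 Cedarfen=10 Fernhollow=15 Hollowpine=23 Ironridge=17 Juniper=5 → close Ironridge (overflow 11)
  17÷5 = 3 each, +1 to first 2
Round 2: Ashgrove=24 Cedarfen=14 Fernhollow=18 Hollowpine=26 Juniper=8 → close Ashgrove (overflow 14)
  24÷4 = 6 each, +1 to first 0
Round 3: Cedarfen=20 Fernhollow=24 Hollowpine=32 Juniper=14 → close Hollowpine (overflow 19)
  32÷3 = 10 each, +1 to first 2
Round 4: Cedarfen=31 Fernhollow=35 Juniper=24 → close Fernhollow (overflow 21)
  35÷2 = 17 each, +1 to first 1
Round 5: Cedarfen=49 Juniper=41 → close Cedarfen (overflow 36)
  49÷1 = 49 each, +1 to first 0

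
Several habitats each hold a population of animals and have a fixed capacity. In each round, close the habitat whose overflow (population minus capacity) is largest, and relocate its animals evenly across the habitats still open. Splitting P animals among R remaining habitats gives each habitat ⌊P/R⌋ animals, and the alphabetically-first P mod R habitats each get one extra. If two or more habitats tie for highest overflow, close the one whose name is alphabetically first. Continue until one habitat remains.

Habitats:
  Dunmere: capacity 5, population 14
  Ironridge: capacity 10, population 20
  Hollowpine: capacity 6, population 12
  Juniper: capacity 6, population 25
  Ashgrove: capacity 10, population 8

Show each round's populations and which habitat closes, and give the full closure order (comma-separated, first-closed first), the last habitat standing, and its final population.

Round 1: Ashgrove=8 Dunmere=14 Hollowpine=12 Ironridge=20 Juniper=25 → close Juniper (overflow 19)
  25÷4 = 6 each, +1 to first 1
Round 2: Ashgrove=15 Dunmere=20 Hollowpine=18 Ironridge=26 → close Ironridge (overflow 16)
  26÷3 = 8 each, +1 to first 2
Round 3: Ashgrove=24 Dunmere=29 Hollowpine=26 → close Dunmere (overflow 24)
  29÷2 = 14 each, +1 to first 1
Round 4: Ashgrove=39 Hollowpine=40 → close Hollowpine (overflow 34)
  40÷1 = 40 each, +1 to first 0

Closure order: Juniper, Ironridge, Dunmere, Hollowpine
Last habitat: Ashgrove with 79 animals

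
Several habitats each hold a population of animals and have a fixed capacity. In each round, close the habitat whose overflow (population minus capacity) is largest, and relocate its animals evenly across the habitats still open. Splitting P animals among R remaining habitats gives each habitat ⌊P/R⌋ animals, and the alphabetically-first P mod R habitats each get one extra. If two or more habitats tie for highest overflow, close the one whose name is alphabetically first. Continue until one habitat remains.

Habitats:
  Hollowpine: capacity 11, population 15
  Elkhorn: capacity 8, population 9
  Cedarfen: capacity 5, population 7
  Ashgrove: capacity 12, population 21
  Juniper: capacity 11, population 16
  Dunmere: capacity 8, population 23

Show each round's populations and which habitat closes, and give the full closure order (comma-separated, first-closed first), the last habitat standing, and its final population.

Closure order: Dunmere, Ashgrove, Juniper, Cedarfen, Elkhorn
Last habitat: Hollowpine with 91 animals

Round 1: Ashgrove=21 Cedarfen=7 Dunmere=23 Elkhorn=9 Hollowpine=15 Juniper=16 → close Dunmere (overflow 15)
  23÷5 = 4 each, +1 to first 3
Round 2: Ashgrove=26 Cedarfen=12 Elkhorn=14 Hollowpine=19 Juniper=20 → close Ashgrove (overflow 14)
  26÷4 = 6 each, +1 to first 2
Round 3: Cedarfen=19 Elkhorn=21 Hollowpine=25 Juniper=26 → close Juniper (overflow 15)
  26÷3 = 8 each, +1 to first 2
Round 4: Cedarfen=28 Elkhorn=30 Hollowpine=33 → close Cedarfen (overflow 23)
  28÷2 = 14 each, +1 to first 0
Round 5: Elkhorn=44 Hollowpine=47 → close Elkhorn (overflow 36)
  44÷1 = 44 each, +1 to first 0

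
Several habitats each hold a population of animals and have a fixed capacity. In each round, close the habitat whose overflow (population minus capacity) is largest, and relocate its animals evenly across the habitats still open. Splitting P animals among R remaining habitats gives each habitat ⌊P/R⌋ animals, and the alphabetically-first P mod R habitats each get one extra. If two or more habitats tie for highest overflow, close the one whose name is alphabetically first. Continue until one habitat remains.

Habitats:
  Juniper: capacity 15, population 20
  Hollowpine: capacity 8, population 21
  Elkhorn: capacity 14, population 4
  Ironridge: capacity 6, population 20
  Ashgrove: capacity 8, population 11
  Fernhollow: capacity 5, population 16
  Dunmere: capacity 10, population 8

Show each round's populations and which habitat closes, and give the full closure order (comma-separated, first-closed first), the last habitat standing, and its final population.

Round 1: Ashgrove=11 Dunmere=8 Elkhorn=4 Fernhollow=16 Hollowpine=21 Ironridge=20 Juniper=20 → close Ironridge (overflow 14)
  20÷6 = 3 each, +1 to first 2
Round 2: Ashgrove=15 Dunmere=12 Elkhorn=7 Fernhollow=19 Hollowpine=24 Juniper=23 → close Hollowpine (overflow 16)
  24÷5 = 4 each, +1 to first 4
Round 3: Ashgrove=20 Dunmere=17 Elkhorn=12 Fernhollow=24 Juniper=27 → close Fernhollow (overflow 19)
  24÷4 = 6 each, +1 to first 0
Round 4: Ashgrove=26 Dunmere=23 Elkhorn=18 Juniper=33 → close Ashgrove (overflow 18)
  26÷3 = 8 each, +1 to first 2
Round 5: Dunmere=32 Elkhorn=27 Juniper=41 → close Juniper (overflow 26)
  41÷2 = 20 each, +1 to first 1
Round 6: Dunmere=53 Elkhorn=47 → close Dunmere (overflow 43)
  53÷1 = 53 each, +1 to first 0

Closure order: Ironridge, Hollowpine, Fernhollow, Ashgrove, Juniper, Dunmere
Last habitat: Elkhorn with 100 animals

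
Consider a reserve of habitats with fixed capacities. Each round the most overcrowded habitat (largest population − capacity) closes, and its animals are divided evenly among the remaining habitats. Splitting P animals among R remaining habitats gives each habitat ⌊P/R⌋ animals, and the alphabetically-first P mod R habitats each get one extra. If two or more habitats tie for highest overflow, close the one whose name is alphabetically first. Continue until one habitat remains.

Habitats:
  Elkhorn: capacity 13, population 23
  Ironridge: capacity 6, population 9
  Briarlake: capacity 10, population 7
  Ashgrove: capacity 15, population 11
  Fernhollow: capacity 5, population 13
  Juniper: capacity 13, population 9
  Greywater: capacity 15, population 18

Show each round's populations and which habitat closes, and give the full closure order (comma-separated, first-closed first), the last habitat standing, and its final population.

Closure order: Elkhorn, Fernhollow, Greywater, Ironridge, Ashgrove, Briarlake
Last habitat: Juniper with 90 animals

Round 1: Ashgrove=11 Briarlake=7 Elkhorn=23 Fernhollow=13 Greywater=18 Ironridge=9 Juniper=9 → close Elkhorn (overflow 10)
  23÷6 = 3 each, +1 to first 5
Round 2: Ashgrove=15 Briarlake=11 Fernhollow=17 Greywater=22 Ironridge=13 Juniper=12 → close Fernhollow (overflow 12)
  17÷5 = 3 each, +1 to first 2
Round 3: Ashgrove=19 Briarlake=15 Greywater=25 Ironridge=16 Juniper=15 → close Greywater (overflow 10)
  25÷4 = 6 each, +1 to first 1
Round 4: Ashgrove=26 Briarlake=21 Ironridge=22 Juniper=21 → close Ironridge (overflow 16)
  22÷3 = 7 each, +1 to first 1
Round 5: Ashgrove=34 Briarlake=28 Juniper=28 → close Ashgrove (overflow 19)
  34÷2 = 17 each, +1 to first 0
Round 6: Briarlake=45 Juniper=45 → close Briarlake (overflow 35)
  45÷1 = 45 each, +1 to first 0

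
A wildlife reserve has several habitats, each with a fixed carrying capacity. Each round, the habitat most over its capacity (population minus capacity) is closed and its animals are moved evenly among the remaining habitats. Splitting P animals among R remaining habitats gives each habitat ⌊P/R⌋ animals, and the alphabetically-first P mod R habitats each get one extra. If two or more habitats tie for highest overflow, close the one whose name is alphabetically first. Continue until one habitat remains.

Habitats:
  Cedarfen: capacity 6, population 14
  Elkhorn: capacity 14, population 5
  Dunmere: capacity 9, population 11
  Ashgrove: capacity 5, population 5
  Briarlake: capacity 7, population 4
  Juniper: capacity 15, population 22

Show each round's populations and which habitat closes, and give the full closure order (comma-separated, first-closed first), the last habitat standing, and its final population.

Round 1: Ashgrove=5 Briarlake=4 Cedarfen=14 Dunmere=11 Elkhorn=5 Juniper=22 → close Cedarfen (overflow 8)
  14÷5 = 2 each, +1 to first 4
Round 2: Ashgrove=8 Briarlake=7 Dunmere=14 Elkhorn=8 Juniper=24 → close Juniper (overflow 9)
  24÷4 = 6 each, +1 to first 0
Round 3: Ashgrove=14 Briarlake=13 Dunmere=20 Elkhorn=14 → close Dunmere (overflow 11)
  20÷3 = 6 each, +1 to first 2
Round 4: Ashgrove=21 Briarlake=20 Elkhorn=20 → close Ashgrove (overflow 16)
  21÷2 = 10 each, +1 to first 1
Round 5: Briarlake=31 Elkhorn=30 → close Briarlake (overflow 24)
  31÷1 = 31 each, +1 to first 0

Closure order: Cedarfen, Juniper, Dunmere, Ashgrove, Briarlake
Last habitat: Elkhorn with 61 animals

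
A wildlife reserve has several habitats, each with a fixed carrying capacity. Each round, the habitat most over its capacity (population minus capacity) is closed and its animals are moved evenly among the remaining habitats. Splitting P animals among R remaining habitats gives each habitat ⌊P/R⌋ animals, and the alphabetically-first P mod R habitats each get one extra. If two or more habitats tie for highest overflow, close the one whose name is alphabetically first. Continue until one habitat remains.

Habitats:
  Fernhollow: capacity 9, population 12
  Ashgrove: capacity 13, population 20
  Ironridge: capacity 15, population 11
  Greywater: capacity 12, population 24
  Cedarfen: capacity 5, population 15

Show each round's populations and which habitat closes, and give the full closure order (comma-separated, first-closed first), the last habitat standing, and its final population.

Round 1: Ashgrove=20 Cedarfen=15 Fernhollow=12 Greywater=24 Ironridge=11 → close Greywater (overflow 12)
  24÷4 = 6 each, +1 to first 0
Round 2: Ashgrove=26 Cedarfen=21 Fernhollow=18 Ironridge=17 → close Cedarfen (overflow 16)
  21÷3 = 7 each, +1 to first 0
Round 3: Ashgrove=33 Fernhollow=25 Ironridge=24 → close Ashgrove (overflow 20)
  33÷2 = 16 each, +1 to first 1
Round 4: Fernhollow=42 Ironridge=40 → close Fernhollow (overflow 33)
  42÷1 = 42 each, +1 to first 0

Closure order: Greywater, Cedarfen, Ashgrove, Fernhollow
Last habitat: Ironridge with 82 animals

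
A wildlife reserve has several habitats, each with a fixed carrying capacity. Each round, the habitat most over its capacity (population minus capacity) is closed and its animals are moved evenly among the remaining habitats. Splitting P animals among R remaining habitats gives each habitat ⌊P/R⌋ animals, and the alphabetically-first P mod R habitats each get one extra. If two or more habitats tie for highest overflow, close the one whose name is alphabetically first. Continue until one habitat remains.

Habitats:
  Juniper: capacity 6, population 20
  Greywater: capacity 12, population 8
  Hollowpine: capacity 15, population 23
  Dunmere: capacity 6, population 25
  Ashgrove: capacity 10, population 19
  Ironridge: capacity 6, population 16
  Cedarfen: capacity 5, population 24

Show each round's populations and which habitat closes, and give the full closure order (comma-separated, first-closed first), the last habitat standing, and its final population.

Round 1: Ashgrove=19 Cedarfen=24 Dunmere=25 Greywater=8 Hollowpine=23 Ironridge=16 Juniper=20 → close Cedarfen (overflow 19)
  24÷6 = 4 each, +1 to first 0
Round 2: Ashgrove=23 Dunmere=29 Greywater=12 Hollowpine=27 Ironridge=20 Juniper=24 → close Dunmere (overflow 23)
  29÷5 = 5 each, +1 to first 4
Round 3: Ashgrove=29 Greywater=18 Hollowpine=33 Ironridge=26 Juniper=29 → close Juniper (overflow 23)
  29÷4 = 7 each, +1 to first 1
Round 4: Ashgrove=37 Greywater=25 Hollowpine=40 Ironridge=33 → close Ashgrove (overflow 27)
  37÷3 = 12 each, +1 to first 1
Round 5: Greywater=38 Hollowpine=52 Ironridge=45 → close Ironridge (overflow 39)
  45÷2 = 22 each, +1 to first 1
Round 6: Greywater=61 Hollowpine=74 → close Hollowpine (overflow 59)
  74÷1 = 74 each, +1 to first 0

Closure order: Cedarfen, Dunmere, Juniper, Ashgrove, Ironridge, Hollowpine
Last habitat: Greywater with 135 animals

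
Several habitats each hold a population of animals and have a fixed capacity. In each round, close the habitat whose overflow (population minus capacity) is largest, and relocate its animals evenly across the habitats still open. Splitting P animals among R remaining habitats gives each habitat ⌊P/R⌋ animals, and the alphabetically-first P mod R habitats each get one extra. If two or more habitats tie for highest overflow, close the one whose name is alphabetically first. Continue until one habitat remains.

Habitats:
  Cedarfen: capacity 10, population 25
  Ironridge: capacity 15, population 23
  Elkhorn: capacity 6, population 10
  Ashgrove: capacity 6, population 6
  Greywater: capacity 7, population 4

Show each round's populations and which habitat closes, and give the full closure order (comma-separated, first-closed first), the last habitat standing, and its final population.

Round 1: Ashgrove=6 Cedarfen=25 Elkhorn=10 Greywater=4 Ironridge=23 → close Cedarfen (overflow 15)
  25÷4 = 6 each, +1 to first 1
Round 2: Ashgrove=13 Elkhorn=16 Greywater=10 Ironridge=29 → close Ironridge (overflow 14)
  29÷3 = 9 each, +1 to first 2
Round 3: Ashgrove=23 Elkhorn=26 Greywater=19 → close Elkhorn (overflow 20)
  26÷2 = 13 each, +1 to first 0
Round 4: Ashgrove=36 Greywater=32 → close Ashgrove (overflow 30)
  36÷1 = 36 each, +1 to first 0

Closure order: Cedarfen, Ironridge, Elkhorn, Ashgrove
Last habitat: Greywater with 68 animals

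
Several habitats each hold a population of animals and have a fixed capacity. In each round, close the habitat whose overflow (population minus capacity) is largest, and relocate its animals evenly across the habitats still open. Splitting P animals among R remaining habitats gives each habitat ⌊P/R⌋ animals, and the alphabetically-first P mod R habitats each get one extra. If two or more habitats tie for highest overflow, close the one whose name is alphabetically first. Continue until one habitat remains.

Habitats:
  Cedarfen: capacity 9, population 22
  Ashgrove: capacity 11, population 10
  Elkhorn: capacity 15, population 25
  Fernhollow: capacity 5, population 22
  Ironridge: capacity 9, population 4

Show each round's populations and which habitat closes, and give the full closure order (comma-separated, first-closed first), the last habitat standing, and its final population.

Round 1: Ashgrove=10 Cedarfen=22 Elkhorn=25 Fernhollow=22 Ironridge=4 → close Fernhollow (overflow 17)
  22÷4 = 5 each, +1 to first 2
Round 2: Ashgrove=16 Cedarfen=28 Elkhorn=30 Ironridge=9 → close Cedarfen (overflow 19)
  28÷3 = 9 each, +1 to first 1
Round 3: Ashgrove=26 Elkhorn=39 Ironridge=18 → close Elkhorn (overflow 24)
  39÷2 = 19 each, +1 to first 1
Round 4: Ashgrove=46 Ironridge=37 → close Ashgrove (overflow 35)
  46÷1 = 46 each, +1 to first 0

Closure order: Fernhollow, Cedarfen, Elkhorn, Ashgrove
Last habitat: Ironridge with 83 animals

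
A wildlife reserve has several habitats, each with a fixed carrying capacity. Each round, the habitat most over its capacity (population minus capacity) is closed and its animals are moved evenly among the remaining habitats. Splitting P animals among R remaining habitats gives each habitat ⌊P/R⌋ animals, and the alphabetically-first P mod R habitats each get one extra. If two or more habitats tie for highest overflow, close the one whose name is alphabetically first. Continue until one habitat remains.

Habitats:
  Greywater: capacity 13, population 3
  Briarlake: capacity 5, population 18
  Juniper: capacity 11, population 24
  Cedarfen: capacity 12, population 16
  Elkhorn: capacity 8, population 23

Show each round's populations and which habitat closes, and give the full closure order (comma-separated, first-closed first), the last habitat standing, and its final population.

Round 1: Briarlake=18 Cedarfen=16 Elkhorn=23 Greywater=3 Juniper=24 → close Elkhorn (overflow 15)
  23÷4 = 5 each, +1 to first 3
Round 2: Briarlake=24 Cedarfen=22 Greywater=9 Juniper=29 → close Briarlake (overflow 19)
  24÷3 = 8 each, +1 to first 0
Round 3: Cedarfen=30 Greywater=17 Juniper=37 → close Juniper (overflow 26)
  37÷2 = 18 each, +1 to first 1
Round 4: Cedarfen=49 Greywater=35 → close Cedarfen (overflow 37)
  49÷1 = 49 each, +1 to first 0

Closure order: Elkhorn, Briarlake, Juniper, Cedarfen
Last habitat: Greywater with 84 animals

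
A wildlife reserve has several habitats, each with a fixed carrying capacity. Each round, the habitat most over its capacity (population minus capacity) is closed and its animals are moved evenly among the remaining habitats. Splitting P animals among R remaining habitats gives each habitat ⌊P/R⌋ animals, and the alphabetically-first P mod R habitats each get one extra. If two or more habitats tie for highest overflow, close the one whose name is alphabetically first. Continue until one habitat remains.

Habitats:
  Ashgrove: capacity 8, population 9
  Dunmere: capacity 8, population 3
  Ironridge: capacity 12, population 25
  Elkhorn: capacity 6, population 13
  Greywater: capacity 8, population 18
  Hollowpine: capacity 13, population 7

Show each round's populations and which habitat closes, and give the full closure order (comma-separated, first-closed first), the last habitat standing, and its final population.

Round 1: Ashgrove=9 Dunmere=3 Elkhorn=13 Greywater=18 Hollowpine=7 Ironridge=25 → close Ironridge (overflow 13)
  25÷5 = 5 each, +1 to first 0
Round 2: Ashgrove=14 Dunmere=8 Elkhorn=18 Greywater=23 Hollowpine=12 → close Greywater (overflow 15)
  23÷4 = 5 each, +1 to first 3
Round 3: Ashgrove=20 Dunmere=14 Elkhorn=24 Hollowpine=17 → close Elkhorn (overflow 18)
  24÷3 = 8 each, +1 to first 0
Round 4: Ashgrove=28 Dunmere=22 Hollowpine=25 → close Ashgrove (overflow 20)
  28÷2 = 14 each, +1 to first 0
Round 5: Dunmere=36 Hollowpine=39 → close Dunmere (overflow 28)
  36÷1 = 36 each, +1 to first 0

Closure order: Ironridge, Greywater, Elkhorn, Ashgrove, Dunmere
Last habitat: Hollowpine with 75 animals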